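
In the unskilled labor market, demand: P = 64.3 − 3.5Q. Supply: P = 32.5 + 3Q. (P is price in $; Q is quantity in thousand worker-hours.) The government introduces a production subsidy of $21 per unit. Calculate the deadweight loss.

$33.92 thousand

Competitive equilibrium: 64.3 − 3.5Q = 32.5 + 3Q → Q* = 4.8923, P* = 47.1769.
The subsidy lowers effective supply by 21: P = 11.5 + 3Q.
New quantity: 64.3 − 3.5Q = 11.5 + 3Q → Q' = 8.1231.
Overproduction ΔQ = 8.1231 − 4.8923 = 3.2308; wedge = subsidy = 21.
DWL = ½ × 3.2308 × 21 = $33.92 thousand.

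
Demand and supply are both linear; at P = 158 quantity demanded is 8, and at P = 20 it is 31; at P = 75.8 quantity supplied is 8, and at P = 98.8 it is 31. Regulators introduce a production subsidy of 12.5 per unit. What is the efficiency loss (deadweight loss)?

Demand slope = (20 − 158)/(31 − 8) = −6, so P = 206 − 6Q.
Supply slope = (98.8 − 75.8)/(31 − 8) = 1, so P = 67.8 + Q.
Competitive equilibrium: 206 − 6Q = 67.8 + Q → Q* = 19.7429, P* = 87.5429.
The subsidy lowers effective supply by 12.5: P = 55.3 + Q.
New quantity: 206 − 6Q = 55.3 + Q → Q' = 21.5286.
Overproduction ΔQ = 21.5286 − 19.7429 = 1.7857; wedge = subsidy = 12.5.
DWL = ½ × 1.7857 × 12.5 = 11.16.

11.16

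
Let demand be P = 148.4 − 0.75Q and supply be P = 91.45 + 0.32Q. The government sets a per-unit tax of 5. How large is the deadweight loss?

Competitive equilibrium: 148.4 − 0.75Q = 91.45 + 0.32Q → Q* = 53.2243, P* = 108.4818.
With the tax, the buyer price exceeds the seller price by 5: (148.4 − 0.75Q) − (91.45 + 0.32Q) = 5 → Q' = 48.5514.
ΔQ = 53.2243 − 48.5514 = 4.6729; the wedge equals the tax, 5.
DWL = ½ × 4.6729 × 5 = 11.68.

11.68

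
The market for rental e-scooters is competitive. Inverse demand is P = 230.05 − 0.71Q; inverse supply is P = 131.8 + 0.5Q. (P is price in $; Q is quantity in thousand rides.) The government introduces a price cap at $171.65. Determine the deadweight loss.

Competitive equilibrium: 230.05 − 0.71Q = 131.8 + 0.5Q → Q* = 81.1983, P* = 172.3992.
At the ceiling P = 171.65, quantity supplied = (171.65 − 131.8)/0.5 = 79.7.
Willingness to pay at Q' = 79.7: 230.05 − 0.71·79.7 = 173.463.
ΔQ = 81.1983 − 79.7 = 1.4983; wedge = 173.463 − 171.65 = 1.813.
Welfare loss = ½ × 1.4983 × 1.813 = $1.36 thousand.

$1.36 thousand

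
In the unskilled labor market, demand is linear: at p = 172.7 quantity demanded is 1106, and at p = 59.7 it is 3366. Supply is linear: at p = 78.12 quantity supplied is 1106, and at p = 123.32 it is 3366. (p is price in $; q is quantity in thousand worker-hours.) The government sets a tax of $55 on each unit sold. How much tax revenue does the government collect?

$91928.57 thousand

Demand slope = (59.7 − 172.7)/(3366 − 1106) = −0.05, so p = 228 − 0.05q.
Supply slope = (123.32 − 78.12)/(3366 − 1106) = 0.02, so p = 56 + 0.02q.
Competitive equilibrium: 228 − 0.05q = 56 + 0.02q → q* = 2457.1429, p* = 105.1429.
With the tax, the buyer price exceeds the seller price by 55: (228 − 0.05q) − (56 + 0.02q) = 55 → q' = 1671.4286.
Tax revenue = 55 × 1671.4286 = $91928.57 thousand.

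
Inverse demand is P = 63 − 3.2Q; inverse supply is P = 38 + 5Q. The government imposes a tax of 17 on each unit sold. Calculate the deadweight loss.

17.62

Competitive equilibrium: 63 − 3.2Q = 38 + 5Q → Q* = 3.0488, P* = 53.2439.
With the tax, the buyer price exceeds the seller price by 17: (63 − 3.2Q) − (38 + 5Q) = 17 → Q' = 0.9756.
ΔQ = 3.0488 − 0.9756 = 2.0732; the wedge equals the tax, 17.
Welfare loss = ½ × 2.0732 × 17 = 17.62.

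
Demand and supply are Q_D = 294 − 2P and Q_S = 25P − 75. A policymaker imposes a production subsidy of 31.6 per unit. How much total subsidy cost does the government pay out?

10275.85

In inverse form: demand P = 147 − 0.5Q, supply P = 3 + 0.04Q.
Competitive equilibrium: 147 − 0.5Q = 3 + 0.04Q → Q* = 266.6667, P* = 13.6667.
The subsidy lowers effective supply by 31.6: P = 0.04Q − 28.6.
New quantity: 147 − 0.5Q = 0.04Q − 28.6 → Q' = 325.1852.
Total subsidy cost = 31.6 × 325.1852 = 10275.85.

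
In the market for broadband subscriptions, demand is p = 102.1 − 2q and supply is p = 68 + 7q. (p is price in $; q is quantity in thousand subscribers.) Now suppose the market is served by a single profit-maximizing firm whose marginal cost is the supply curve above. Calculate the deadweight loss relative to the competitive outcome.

$2.14 thousand

Competitive equilibrium: 102.1 − 2q = 68 + 7q → q* = 3.7889, p* = 94.5222.
Marginal revenue: MR = 102.1 − 4q. Set MR = MC: 102.1 − 4q = 68 + 7q → q_m = 3.1.
Price p_m = 102.1 − 2·3.1 = 95.9; MC(q_m) = 68 + 7·3.1 = 89.7.
Competitive q* = 3.7889, so Δq = 0.6889; wedge = 95.9 − 89.7 = 6.2.
The triangle = ½ × 0.6889 × 6.2 = $2.14 thousand.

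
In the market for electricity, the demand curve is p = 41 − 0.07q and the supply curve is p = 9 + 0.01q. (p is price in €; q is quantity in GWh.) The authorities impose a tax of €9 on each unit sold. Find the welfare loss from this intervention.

Competitive equilibrium: 41 − 0.07q = 9 + 0.01q → q* = 400, p* = 13.
With the tax, the buyer price exceeds the seller price by 9: (41 − 0.07q) − (9 + 0.01q) = 9 → q' = 287.5.
Δq = 400 − 287.5 = 112.5; the wedge equals the tax, 9.
Deadweight loss = ½ × 112.5 × 9 = €506.25.

€506.25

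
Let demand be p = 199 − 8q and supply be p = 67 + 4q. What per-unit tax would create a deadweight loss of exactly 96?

48

Competitive equilibrium: 199 − 8q = 67 + 4q → q* = 11, p* = 111.
A tax t gives Δq = t/12 and wedge t, so DWL = t²/24.
t²/24 = 96 → t² = 2304 → t = 48.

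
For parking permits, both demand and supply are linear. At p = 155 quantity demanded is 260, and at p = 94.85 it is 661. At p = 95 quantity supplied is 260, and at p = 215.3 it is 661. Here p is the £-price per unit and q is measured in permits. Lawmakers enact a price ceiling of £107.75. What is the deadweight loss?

£1856.41

Demand slope = (94.85 − 155)/(661 − 260) = −0.15, so p = 194 − 0.15q.
Supply slope = (215.3 − 95)/(661 − 260) = 0.3, so p = 17 + 0.3q.
Competitive equilibrium: 194 − 0.15q = 17 + 0.3q → q* = 393.3333, p* = 135.
At the ceiling p = 107.75, quantity supplied = (107.75 − 17)/0.3 = 302.5.
Willingness to pay at q' = 302.5: 194 − 0.15·302.5 = 148.625.
Δq = 393.3333 − 302.5 = 90.8333; wedge = 148.625 − 107.75 = 40.875.
Deadweight loss = ½ × 90.8333 × 40.875 = £1856.41.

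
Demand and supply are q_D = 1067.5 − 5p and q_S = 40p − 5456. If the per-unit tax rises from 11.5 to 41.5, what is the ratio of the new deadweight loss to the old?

In inverse form: demand p = 213.5 − 0.2q, supply p = 136.4 + 0.025q.
Competitive equilibrium: 213.5 − 0.2q = 136.4 + 0.025q → q* = 342.6667, p* = 144.9667.
For a per-unit tax t: Δq = t/0.225, so DWL = ½·t·(t/0.225) = t²/0.45.
At t = 11.5: DWL = 293.889. At t = 41.5: DWL = 3827.222.
Ratio = (41.5/11.5)² = 13.023.

13.023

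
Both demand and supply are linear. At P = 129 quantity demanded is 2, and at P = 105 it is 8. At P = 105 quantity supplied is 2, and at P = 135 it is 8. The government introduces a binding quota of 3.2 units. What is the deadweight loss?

9.68

Demand slope = (105 − 129)/(8 − 2) = −4, so P = 137 − 4Q.
Supply slope = (135 − 105)/(8 − 2) = 5, so P = 95 + 5Q.
Competitive equilibrium: 137 − 4Q = 95 + 5Q → Q* = 4.6667, P* = 118.3333.
At Q = 3.2: demand price = 137 − 4·3.2 = 124.2; supply price = 95 + 5·3.2 = 111.
ΔQ = 4.6667 − 3.2 = 1.4667; wedge = 124.2 − 111 = 13.2.
Deadweight loss = ½ × 1.4667 × 13.2 = 9.68.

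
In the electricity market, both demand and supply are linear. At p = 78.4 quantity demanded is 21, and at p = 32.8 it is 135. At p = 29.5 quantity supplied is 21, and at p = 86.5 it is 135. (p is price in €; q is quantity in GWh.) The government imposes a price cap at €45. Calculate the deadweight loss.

€245

Demand slope = (32.8 − 78.4)/(135 − 21) = −0.4, so p = 86.8 − 0.4q.
Supply slope = (86.5 − 29.5)/(135 − 21) = 0.5, so p = 19 + 0.5q.
Competitive equilibrium: 86.8 − 0.4q = 19 + 0.5q → q* = 75.3333, p* = 56.6667.
At the ceiling p = 45, quantity supplied = (45 − 19)/0.5 = 52.
Willingness to pay at q' = 52: 86.8 − 0.4·52 = 66.
Δq = 75.3333 − 52 = 23.3333; wedge = 66 − 45 = 21.
Deadweight loss = ½ × 23.3333 × 21 = €245.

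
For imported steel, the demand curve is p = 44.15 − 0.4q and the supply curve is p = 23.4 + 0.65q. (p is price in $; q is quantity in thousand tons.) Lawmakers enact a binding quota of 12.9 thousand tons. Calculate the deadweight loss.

Competitive equilibrium: 44.15 − 0.4q = 23.4 + 0.65q → q* = 19.7619, p* = 36.2452.
At q = 12.9: demand price = 44.15 − 0.4·12.9 = 38.99; supply price = 23.4 + 0.65·12.9 = 31.785.
Δq = 19.7619 − 12.9 = 6.8619; wedge = 38.99 − 31.785 = 7.205.
The triangle = ½ × 6.8619 × 7.205 = $24.72 thousand.

$24.72 thousand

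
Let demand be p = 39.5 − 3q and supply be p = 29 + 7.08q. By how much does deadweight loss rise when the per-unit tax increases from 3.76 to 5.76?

Competitive equilibrium: 39.5 − 3q = 29 + 7.08q → q* = 1.0417, p* = 36.375.
For a per-unit tax t: Δq = t/10.08, so DWL = ½·t·(t/10.08) = t²/20.16.
At t = 3.76: DWL = 0.7013. At t = 5.76: DWL = 1.6457.
Increase = 1.6457 − 0.7013 = 0.94.

0.94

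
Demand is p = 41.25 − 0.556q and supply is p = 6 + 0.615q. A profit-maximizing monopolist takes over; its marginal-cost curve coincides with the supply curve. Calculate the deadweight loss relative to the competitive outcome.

Competitive equilibrium: 41.25 − 0.556q = 6 + 0.615q → q* = 30.1025, p* = 24.513.
Marginal revenue: MR = 41.25 − 1.112q. Set MR = MC: 41.25 − 1.112q = 6 + 0.615q → q_m = 20.4111.
Price p_m = 41.25 − 0.556·20.4111 = 29.9014; MC(q_m) = 6 + 0.615·20.4111 = 18.5528.
Competitive q* = 30.1025, so Δq = 9.6914; wedge = 29.9014 − 18.5528 = 11.3486.
Deadweight loss = ½ × 9.6914 × 11.3486 = 54.99.

54.99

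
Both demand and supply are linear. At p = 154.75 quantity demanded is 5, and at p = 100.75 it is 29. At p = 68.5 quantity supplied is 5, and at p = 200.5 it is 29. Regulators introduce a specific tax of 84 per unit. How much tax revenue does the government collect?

444.39

Demand slope = (100.75 − 154.75)/(29 − 5) = −2.25, so p = 166 − 2.25q.
Supply slope = (200.5 − 68.5)/(29 − 5) = 5.5, so p = 41 + 5.5q.
Competitive equilibrium: 166 − 2.25q = 41 + 5.5q → q* = 16.129, p* = 129.7097.
With the tax, the buyer price exceeds the seller price by 84: (166 − 2.25q) − (41 + 5.5q) = 84 → q' = 5.2903.
Tax revenue = 84 × 5.2903 = 444.39.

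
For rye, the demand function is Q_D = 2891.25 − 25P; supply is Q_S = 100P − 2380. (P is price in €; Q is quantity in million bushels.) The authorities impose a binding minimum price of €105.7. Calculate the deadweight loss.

In inverse form: demand P = 115.65 − 0.04Q, supply P = 23.8 + 0.01Q.
Competitive equilibrium: 115.65 − 0.04Q = 23.8 + 0.01Q → Q* = 1837, P* = 42.17.
At the floor P = 105.7, quantity demanded = (115.65 − 105.7)/0.04 = 248.75.
Sellers' marginal cost at Q' = 248.75: 23.8 + 0.01·248.75 = 26.2875.
ΔQ = 1837 − 248.75 = 1588.25; wedge = 105.7 − 26.2875 = 79.4125.
DWL = ½ × 1588.25 × 79.4125 = €63063.45 million.

€63063.45 million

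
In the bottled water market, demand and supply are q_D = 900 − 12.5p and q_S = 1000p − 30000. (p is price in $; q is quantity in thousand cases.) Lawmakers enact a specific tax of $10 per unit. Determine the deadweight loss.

$617.28 thousand

In inverse form: demand p = 72 − 0.08q, supply p = 30 + 0.001q.
Competitive equilibrium: 72 − 0.08q = 30 + 0.001q → q* = 518.5185, p* = 30.5185.
With the tax, the buyer price exceeds the seller price by 10: (72 − 0.08q) − (30 + 0.001q) = 10 → q' = 395.0617.
Δq = 518.5185 − 395.0617 = 123.4568; the wedge equals the tax, 10.
Deadweight loss = ½ × 123.4568 × 10 = $617.28 thousand.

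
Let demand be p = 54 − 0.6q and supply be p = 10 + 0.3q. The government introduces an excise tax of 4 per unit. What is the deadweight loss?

8.89

Competitive equilibrium: 54 − 0.6q = 10 + 0.3q → q* = 48.8889, p* = 24.6667.
With the tax, the buyer price exceeds the seller price by 4: (54 − 0.6q) − (10 + 0.3q) = 4 → q' = 44.4444.
Δq = 48.8889 − 44.4444 = 4.4445; the wedge equals the tax, 4.
DWL = ½ × 4.4445 × 4 = 8.89.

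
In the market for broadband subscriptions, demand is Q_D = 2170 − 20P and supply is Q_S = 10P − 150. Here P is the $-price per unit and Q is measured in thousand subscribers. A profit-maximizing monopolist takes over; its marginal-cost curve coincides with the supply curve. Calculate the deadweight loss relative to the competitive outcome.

$1821.30 thousand

In inverse form: demand P = 108.5 − 0.05Q, supply P = 15 + 0.1Q.
Competitive equilibrium: 108.5 − 0.05Q = 15 + 0.1Q → Q* = 623.3333, P* = 77.3333.
Marginal revenue: MR = 108.5 − 0.1Q. Set MR = MC: 108.5 − 0.1Q = 15 + 0.1Q → Q_m = 467.5.
Price P_m = 108.5 − 0.05·467.5 = 85.125; MC(Q_m) = 15 + 0.1·467.5 = 61.75.
Competitive Q* = 623.3333, so ΔQ = 155.8333; wedge = 85.125 − 61.75 = 23.375.
Deadweight loss = ½ × 155.8333 × 23.375 = $1821.30 thousand.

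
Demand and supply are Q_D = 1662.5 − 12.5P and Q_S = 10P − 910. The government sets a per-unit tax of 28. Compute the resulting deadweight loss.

In inverse form: demand P = 133 − 0.08Q, supply P = 91 + 0.1Q.
Competitive equilibrium: 133 − 0.08Q = 91 + 0.1Q → Q* = 233.3333, P* = 114.3333.
With the tax, the buyer price exceeds the seller price by 28: (133 − 0.08Q) − (91 + 0.1Q) = 28 → Q' = 77.7778.
ΔQ = 233.3333 − 77.7778 = 155.5555; the wedge equals the tax, 28.
The triangle = ½ × 155.5555 × 28 = 2177.78.

2177.78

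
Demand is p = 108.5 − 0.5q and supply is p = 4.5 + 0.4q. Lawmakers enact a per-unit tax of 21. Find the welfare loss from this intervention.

Competitive equilibrium: 108.5 − 0.5q = 4.5 + 0.4q → q* = 115.5556, p* = 50.7222.
With the tax, the buyer price exceeds the seller price by 21: (108.5 − 0.5q) − (4.5 + 0.4q) = 21 → q' = 92.2222.
Δq = 115.5556 − 92.2222 = 23.3334; the wedge equals the tax, 21.
The triangle = ½ × 23.3334 × 21 = 245.

245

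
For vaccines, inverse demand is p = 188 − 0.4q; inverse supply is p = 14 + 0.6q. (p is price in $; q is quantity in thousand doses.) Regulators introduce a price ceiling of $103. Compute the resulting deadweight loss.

$329.39 thousand

Competitive equilibrium: 188 − 0.4q = 14 + 0.6q → q* = 174, p* = 118.4.
At the ceiling p = 103, quantity supplied = (103 − 14)/0.6 = 148.3333.
Willingness to pay at q' = 148.3333: 188 − 0.4·148.3333 = 128.6667.
Δq = 174 − 148.3333 = 25.6667; wedge = 128.6667 − 103 = 25.6667.
The triangle = ½ × 25.6667 × 25.6667 = $329.39 thousand.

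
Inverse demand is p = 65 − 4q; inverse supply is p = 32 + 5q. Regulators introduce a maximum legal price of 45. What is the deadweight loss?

Competitive equilibrium: 65 − 4q = 32 + 5q → q* = 3.6667, p* = 50.3333.
At the ceiling p = 45, quantity supplied = (45 − 32)/5 = 2.6.
Willingness to pay at q' = 2.6: 65 − 4·2.6 = 54.6.
Δq = 3.6667 − 2.6 = 1.0667; wedge = 54.6 − 45 = 9.6.
Welfare loss = ½ × 1.0667 × 9.6 = 5.12.

5.12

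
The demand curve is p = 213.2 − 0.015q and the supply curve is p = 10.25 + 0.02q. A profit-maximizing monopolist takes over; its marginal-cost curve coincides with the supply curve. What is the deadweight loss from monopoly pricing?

52956.90

Competitive equilibrium: 213.2 − 0.015q = 10.25 + 0.02q → q* = 5798.5714, p* = 126.2214.
Marginal revenue: MR = 213.2 − 0.03q. Set MR = MC: 213.2 − 0.03q = 10.25 + 0.02q → q_m = 4059.
Price p_m = 213.2 − 0.015·4059 = 152.315; MC(q_m) = 10.25 + 0.02·4059 = 91.43.
Competitive q* = 5798.5714, so Δq = 1739.5714; wedge = 152.315 − 91.43 = 60.885.
The triangle = ½ × 1739.5714 × 60.885 = 52956.90.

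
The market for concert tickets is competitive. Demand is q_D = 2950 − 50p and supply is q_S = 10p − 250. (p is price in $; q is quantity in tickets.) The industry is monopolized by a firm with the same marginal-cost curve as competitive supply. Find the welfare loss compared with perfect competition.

$98.30

In inverse form: demand p = 59 − 0.02q, supply p = 25 + 0.1q.
Competitive equilibrium: 59 − 0.02q = 25 + 0.1q → q* = 283.3333, p* = 53.3333.
Marginal revenue: MR = 59 − 0.04q. Set MR = MC: 59 − 0.04q = 25 + 0.1q → q_m = 242.8571.
Price p_m = 59 − 0.02·242.8571 = 54.1429; MC(q_m) = 25 + 0.1·242.8571 = 49.2857.
Competitive q* = 283.3333, so Δq = 40.4762; wedge = 54.1429 − 49.2857 = 4.8572.
DWL = ½ × 40.4762 × 4.8572 = $98.30.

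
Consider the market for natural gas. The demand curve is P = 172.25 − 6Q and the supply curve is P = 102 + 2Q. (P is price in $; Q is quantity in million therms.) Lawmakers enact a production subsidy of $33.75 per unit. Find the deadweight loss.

$71.19 million

Competitive equilibrium: 172.25 − 6Q = 102 + 2Q → Q* = 8.7813, P* = 119.5625.
The subsidy lowers effective supply by 33.75: P = 68.25 + 2Q.
New quantity: 172.25 − 6Q = 68.25 + 2Q → Q' = 13.
Overproduction ΔQ = 13 − 8.7813 = 4.2187; wedge = subsidy = 33.75.
The triangle = ½ × 4.2187 × 33.75 = $71.19 million.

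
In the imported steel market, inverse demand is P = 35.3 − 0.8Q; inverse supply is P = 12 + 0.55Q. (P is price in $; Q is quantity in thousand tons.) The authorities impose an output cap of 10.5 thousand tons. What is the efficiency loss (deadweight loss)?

$30.84 thousand

Competitive equilibrium: 35.3 − 0.8Q = 12 + 0.55Q → Q* = 17.2593, P* = 21.4926.
At Q = 10.5: demand price = 35.3 − 0.8·10.5 = 26.9; supply price = 12 + 0.55·10.5 = 17.775.
ΔQ = 17.2593 − 10.5 = 6.7593; wedge = 26.9 − 17.775 = 9.125.
DWL = ½ × 6.7593 × 9.125 = $30.84 thousand.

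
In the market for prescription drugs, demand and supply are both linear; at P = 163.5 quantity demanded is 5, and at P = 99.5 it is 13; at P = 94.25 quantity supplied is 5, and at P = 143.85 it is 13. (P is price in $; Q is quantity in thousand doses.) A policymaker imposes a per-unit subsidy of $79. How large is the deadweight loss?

$219.75 thousand

Demand slope = (99.5 − 163.5)/(13 − 5) = −8, so P = 203.5 − 8Q.
Supply slope = (143.85 − 94.25)/(13 − 5) = 6.2, so P = 63.25 + 6.2Q.
Competitive equilibrium: 203.5 − 8Q = 63.25 + 6.2Q → Q* = 9.8768, P* = 124.4859.
The subsidy lowers effective supply by 79: P = 6.2Q − 15.75.
New quantity: 203.5 − 8Q = 6.2Q − 15.75 → Q' = 15.4401.
Overproduction ΔQ = 15.4401 − 9.8768 = 5.5633; wedge = subsidy = 79.
The triangle = ½ × 5.5633 × 79 = $219.75 thousand.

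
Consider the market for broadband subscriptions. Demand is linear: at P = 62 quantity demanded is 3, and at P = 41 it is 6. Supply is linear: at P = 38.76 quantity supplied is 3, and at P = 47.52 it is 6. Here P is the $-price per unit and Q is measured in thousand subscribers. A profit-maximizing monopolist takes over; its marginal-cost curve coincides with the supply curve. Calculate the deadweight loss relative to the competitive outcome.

$24.23 thousand

Demand slope = (41 − 62)/(6 − 3) = −7, so P = 83 − 7Q.
Supply slope = (47.52 − 38.76)/(6 − 3) = 2.92, so P = 30 + 2.92Q.
Competitive equilibrium: 83 − 7Q = 30 + 2.92Q → Q* = 5.3427, P* = 45.6008.
Marginal revenue: MR = 83 − 14Q. Set MR = MC: 83 − 14Q = 30 + 2.92Q → Q_m = 3.1324.
Price P_m = 83 − 7·3.1324 = 61.0732; MC(Q_m) = 30 + 2.92·3.1324 = 39.1466.
Competitive Q* = 5.3427, so ΔQ = 2.2103; wedge = 61.0732 − 39.1466 = 21.9266.
Welfare loss = ½ × 2.2103 × 21.9266 = $24.23 thousand.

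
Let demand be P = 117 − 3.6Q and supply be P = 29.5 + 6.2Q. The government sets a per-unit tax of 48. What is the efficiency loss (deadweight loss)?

Competitive equilibrium: 117 − 3.6Q = 29.5 + 6.2Q → Q* = 8.9286, P* = 84.8571.
With the tax, the buyer price exceeds the seller price by 48: (117 − 3.6Q) − (29.5 + 6.2Q) = 48 → Q' = 4.0306.
ΔQ = 8.9286 − 4.0306 = 4.898; the wedge equals the tax, 48.
Welfare loss = ½ × 4.898 × 48 = 117.55.

117.55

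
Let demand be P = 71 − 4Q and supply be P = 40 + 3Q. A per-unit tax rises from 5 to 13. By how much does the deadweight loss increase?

10.29

Competitive equilibrium: 71 − 4Q = 40 + 3Q → Q* = 4.4286, P* = 53.2857.
For a per-unit tax t: ΔQ = t/7, so DWL = ½·t·(t/7) = t²/14.
At t = 5: DWL = 1.786. At t = 13: DWL = 12.071.
Increase = 12.071 − 1.786 = 10.29.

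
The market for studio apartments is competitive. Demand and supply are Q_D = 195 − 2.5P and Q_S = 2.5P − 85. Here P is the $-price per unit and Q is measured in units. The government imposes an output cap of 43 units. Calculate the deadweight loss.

In inverse form: demand P = 78 − 0.4Q, supply P = 34 + 0.4Q.
Competitive equilibrium: 78 − 0.4Q = 34 + 0.4Q → Q* = 55, P* = 56.
At Q = 43: demand price = 78 − 0.4·43 = 60.8; supply price = 34 + 0.4·43 = 51.2.
ΔQ = 55 − 43 = 12; wedge = 60.8 − 51.2 = 9.6.
DWL = ½ × 12 × 9.6 = $57.60.

$57.60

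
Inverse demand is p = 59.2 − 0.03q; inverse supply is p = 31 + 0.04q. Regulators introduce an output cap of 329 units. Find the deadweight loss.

190.92

Competitive equilibrium: 59.2 − 0.03q = 31 + 0.04q → q* = 402.8571, p* = 47.1143.
At q = 329: demand price = 59.2 − 0.03·329 = 49.33; supply price = 31 + 0.04·329 = 44.16.
Δq = 402.8571 − 329 = 73.8571; wedge = 49.33 − 44.16 = 5.17.
Welfare loss = ½ × 73.8571 × 5.17 = 190.92.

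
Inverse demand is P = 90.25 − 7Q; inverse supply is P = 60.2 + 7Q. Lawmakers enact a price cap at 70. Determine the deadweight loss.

Competitive equilibrium: 90.25 − 7Q = 60.2 + 7Q → Q* = 2.1464, P* = 75.225.
At the ceiling P = 70, quantity supplied = (70 − 60.2)/7 = 1.4.
Willingness to pay at Q' = 1.4: 90.25 − 7·1.4 = 80.45.
ΔQ = 2.1464 − 1.4 = 0.7464; wedge = 80.45 − 70 = 10.45.
DWL = ½ × 0.7464 × 10.45 = 3.90.

3.90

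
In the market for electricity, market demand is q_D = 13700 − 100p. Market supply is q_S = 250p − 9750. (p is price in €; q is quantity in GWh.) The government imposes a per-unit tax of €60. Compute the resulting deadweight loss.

€128571.43

In inverse form: demand p = 137 − 0.01q, supply p = 39 + 0.004q.
Competitive equilibrium: 137 − 0.01q = 39 + 0.004q → q* = 7000, p* = 67.
With the tax, the buyer price exceeds the seller price by 60: (137 − 0.01q) − (39 + 0.004q) = 60 → q' = 2714.2857.
Δq = 7000 − 2714.2857 = 4285.7143; the wedge equals the tax, 60.
Welfare loss = ½ × 4285.7143 × 60 = €128571.43.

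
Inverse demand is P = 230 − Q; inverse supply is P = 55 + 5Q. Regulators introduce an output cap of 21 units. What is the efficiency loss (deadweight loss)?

200.08

Competitive equilibrium: 230 − Q = 55 + 5Q → Q* = 29.1667, P* = 200.8333.
At Q = 21: demand price = 230 − 1·21 = 209; supply price = 55 + 5·21 = 160.
ΔQ = 29.1667 − 21 = 8.1667; wedge = 209 − 160 = 49.
The triangle = ½ × 8.1667 × 49 = 200.08.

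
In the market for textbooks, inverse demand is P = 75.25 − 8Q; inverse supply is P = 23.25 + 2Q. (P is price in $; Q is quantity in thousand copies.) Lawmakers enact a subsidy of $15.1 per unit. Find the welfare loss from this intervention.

Competitive equilibrium: 75.25 − 8Q = 23.25 + 2Q → Q* = 5.2, P* = 33.65.
The subsidy lowers effective supply by 15.1: P = 8.15 + 2Q.
New quantity: 75.25 − 8Q = 8.15 + 2Q → Q' = 6.71.
Overproduction ΔQ = 6.71 − 5.2 = 1.51; wedge = subsidy = 15.1.
DWL = ½ × 1.51 × 15.1 = $11.40 thousand.

$11.40 thousand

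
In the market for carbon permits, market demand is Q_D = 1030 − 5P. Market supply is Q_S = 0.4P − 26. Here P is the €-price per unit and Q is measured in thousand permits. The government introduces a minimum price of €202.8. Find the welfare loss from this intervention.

€1771.27 thousand

In inverse form: demand P = 206 − 0.2Q, supply P = 65 + 2.5Q.
Competitive equilibrium: 206 − 0.2Q = 65 + 2.5Q → Q* = 52.2222, P* = 195.5556.
At the floor P = 202.8, quantity demanded = (206 − 202.8)/0.2 = 16.
Sellers' marginal cost at Q' = 16: 65 + 2.5·16 = 105.
ΔQ = 52.2222 − 16 = 36.2222; wedge = 202.8 − 105 = 97.8.
DWL = ½ × 36.2222 × 97.8 = €1771.27 thousand.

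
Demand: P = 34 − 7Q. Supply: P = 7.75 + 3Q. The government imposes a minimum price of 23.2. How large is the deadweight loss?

5.86

Competitive equilibrium: 34 − 7Q = 7.75 + 3Q → Q* = 2.625, P* = 15.625.
At the floor P = 23.2, quantity demanded = (34 − 23.2)/7 = 1.54286.
Sellers' marginal cost at Q' = 1.54286: 7.75 + 3·1.54286 = 12.37858.
ΔQ = 2.625 − 1.54286 = 1.08214; wedge = 23.2 − 12.37858 = 10.82142.
The triangle = ½ × 1.08214 × 10.82142 = 5.86.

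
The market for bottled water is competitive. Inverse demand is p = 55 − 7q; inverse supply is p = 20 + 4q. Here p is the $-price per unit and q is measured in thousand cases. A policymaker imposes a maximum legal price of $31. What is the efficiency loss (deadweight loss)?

$1.03 thousand

Competitive equilibrium: 55 − 7q = 20 + 4q → q* = 3.1818, p* = 32.7273.
At the ceiling p = 31, quantity supplied = (31 − 20)/4 = 2.75.
Willingness to pay at q' = 2.75: 55 − 7·2.75 = 35.75.
Δq = 3.1818 − 2.75 = 0.4318; wedge = 35.75 − 31 = 4.75.
The triangle = ½ × 0.4318 × 4.75 = $1.03 thousand.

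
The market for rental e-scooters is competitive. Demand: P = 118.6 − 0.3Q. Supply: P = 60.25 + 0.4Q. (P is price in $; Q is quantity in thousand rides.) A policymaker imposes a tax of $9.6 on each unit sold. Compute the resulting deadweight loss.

$65.83 thousand

Competitive equilibrium: 118.6 − 0.3Q = 60.25 + 0.4Q → Q* = 83.3571, P* = 93.5929.
With the tax, the buyer price exceeds the seller price by 9.6: (118.6 − 0.3Q) − (60.25 + 0.4Q) = 9.6 → Q' = 69.6429.
ΔQ = 83.3571 − 69.6429 = 13.7142; the wedge equals the tax, 9.6.
Deadweight loss = ½ × 13.7142 × 9.6 = $65.83 thousand.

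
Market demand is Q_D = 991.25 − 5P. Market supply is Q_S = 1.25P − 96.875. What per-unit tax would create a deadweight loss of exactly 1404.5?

In inverse form: demand P = 198.25 − 0.2Q, supply P = 77.5 + 0.8Q.
Competitive equilibrium: 198.25 − 0.2Q = 77.5 + 0.8Q → Q* = 120.75, P* = 174.1.
A tax t gives ΔQ = t/1 and wedge t, so DWL = t²/2.
t²/2 = 1404.5 → t² = 2809 → t = 53.

53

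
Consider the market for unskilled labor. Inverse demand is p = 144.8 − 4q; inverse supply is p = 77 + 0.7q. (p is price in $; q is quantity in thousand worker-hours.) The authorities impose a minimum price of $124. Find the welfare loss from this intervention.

$200.01 thousand

Competitive equilibrium: 144.8 − 4q = 77 + 0.7q → q* = 14.4255, p* = 87.0979.
At the floor p = 124, quantity demanded = (144.8 − 124)/4 = 5.2.
Sellers' marginal cost at q' = 5.2: 77 + 0.7·5.2 = 80.64.
Δq = 14.4255 − 5.2 = 9.2255; wedge = 124 − 80.64 = 43.36.
The triangle = ½ × 9.2255 × 43.36 = $200.01 thousand.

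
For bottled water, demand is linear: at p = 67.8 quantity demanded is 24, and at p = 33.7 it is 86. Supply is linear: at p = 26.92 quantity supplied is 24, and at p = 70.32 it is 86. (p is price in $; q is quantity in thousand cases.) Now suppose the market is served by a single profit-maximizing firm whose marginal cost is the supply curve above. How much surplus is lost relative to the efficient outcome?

$187.62 thousand

Demand slope = (33.7 − 67.8)/(86 − 24) = −0.55, so p = 81 − 0.55q.
Supply slope = (70.32 − 26.92)/(86 − 24) = 0.7, so p = 10.12 + 0.7q.
Competitive equilibrium: 81 − 0.55q = 10.12 + 0.7q → q* = 56.704, p* = 49.8128.
Marginal revenue: MR = 81 − 1.1q. Set MR = MC: 81 − 1.1q = 10.12 + 0.7q → q_m = 39.3778.
Price p_m = 81 − 0.55·39.3778 = 59.3422; MC(q_m) = 10.12 + 0.7·39.3778 = 37.6845.
Competitive q* = 56.704, so Δq = 17.3262; wedge = 59.3422 − 37.6845 = 21.6577.
Welfare loss = ½ × 17.3262 × 21.6577 = $187.62 thousand.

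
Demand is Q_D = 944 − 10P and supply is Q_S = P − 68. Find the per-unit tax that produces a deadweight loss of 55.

In inverse form: demand P = 94.4 − 0.1Q, supply P = 68 + Q.
Competitive equilibrium: 94.4 − 0.1Q = 68 + Q → Q* = 24, P* = 92.
A tax t gives ΔQ = t/1.1 and wedge t, so DWL = t²/2.2.
t²/2.2 = 55 → t² = 121 → t = 11.

11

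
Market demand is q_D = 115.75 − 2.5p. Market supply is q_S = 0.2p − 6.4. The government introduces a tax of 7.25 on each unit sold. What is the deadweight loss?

4.87

In inverse form: demand p = 46.3 − 0.4q, supply p = 32 + 5q.
Competitive equilibrium: 46.3 − 0.4q = 32 + 5q → q* = 2.6481, p* = 45.2407.
With the tax, the buyer price exceeds the seller price by 7.25: (46.3 − 0.4q) − (32 + 5q) = 7.25 → q' = 1.3056.
Δq = 2.6481 − 1.3056 = 1.3425; the wedge equals the tax, 7.25.
DWL = ½ × 1.3425 × 7.25 = 4.87.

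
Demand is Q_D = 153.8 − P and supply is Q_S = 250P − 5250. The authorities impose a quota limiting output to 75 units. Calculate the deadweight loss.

In inverse form: demand P = 153.8 − Q, supply P = 21 + 0.004Q.
Competitive equilibrium: 153.8 − Q = 21 + 0.004Q → Q* = 132.2709, P* = 21.5291.
At Q = 75: demand price = 153.8 − 1·75 = 78.8; supply price = 21 + 0.004·75 = 21.3.
ΔQ = 132.2709 − 75 = 57.2709; wedge = 78.8 − 21.3 = 57.5.
Deadweight loss = ½ × 57.2709 × 57.5 = 1646.54.

1646.54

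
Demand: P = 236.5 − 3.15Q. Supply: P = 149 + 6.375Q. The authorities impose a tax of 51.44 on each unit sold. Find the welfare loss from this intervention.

Competitive equilibrium: 236.5 − 3.15Q = 149 + 6.375Q → Q* = 9.1864, P* = 207.563.
With the tax, the buyer price exceeds the seller price by 51.44: (236.5 − 3.15Q) − (149 + 6.375Q) = 51.44 → Q' = 3.7858.
ΔQ = 9.1864 − 3.7858 = 5.4006; the wedge equals the tax, 51.44.
Deadweight loss = ½ × 5.4006 × 51.44 = 138.90.

138.90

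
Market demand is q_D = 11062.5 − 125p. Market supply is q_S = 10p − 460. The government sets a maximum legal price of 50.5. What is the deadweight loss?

In inverse form: demand p = 88.5 − 0.008q, supply p = 46 + 0.1q.
Competitive equilibrium: 88.5 − 0.008q = 46 + 0.1q → q* = 393.5185, p* = 85.3519.
At the ceiling p = 50.5, quantity supplied = (50.5 − 46)/0.1 = 45.
Willingness to pay at q' = 45: 88.5 − 0.008·45 = 88.14.
Δq = 393.5185 − 45 = 348.5185; wedge = 88.14 − 50.5 = 37.64.
The triangle = ½ × 348.5185 × 37.64 = 6559.12.

6559.12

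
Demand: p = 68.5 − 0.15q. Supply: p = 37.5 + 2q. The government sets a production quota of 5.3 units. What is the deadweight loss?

89.39

Competitive equilibrium: 68.5 − 0.15q = 37.5 + 2q → q* = 14.4186, p* = 66.3372.
At q = 5.3: demand price = 68.5 − 0.15·5.3 = 67.705; supply price = 37.5 + 2·5.3 = 48.1.
Δq = 14.4186 − 5.3 = 9.1186; wedge = 67.705 − 48.1 = 19.605.
The triangle = ½ × 9.1186 × 19.605 = 89.39.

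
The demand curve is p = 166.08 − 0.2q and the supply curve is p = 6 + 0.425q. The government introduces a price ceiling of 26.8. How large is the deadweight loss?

Competitive equilibrium: 166.08 − 0.2q = 6 + 0.425q → q* = 256.128, p* = 114.8544.
At the ceiling p = 26.8, quantity supplied = (26.8 − 6)/0.425 = 48.94118.
Willingness to pay at q' = 48.94118: 166.08 − 0.2·48.94118 = 156.29176.
Δq = 256.128 − 48.94118 = 207.18682; wedge = 156.29176 − 26.8 = 129.49176.
Deadweight loss = ½ × 207.18682 × 129.49176 = 13414.49.

13414.49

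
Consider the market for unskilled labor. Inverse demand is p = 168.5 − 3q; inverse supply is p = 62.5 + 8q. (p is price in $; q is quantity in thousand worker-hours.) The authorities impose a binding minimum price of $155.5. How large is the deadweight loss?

$154.67 thousand

Competitive equilibrium: 168.5 − 3q = 62.5 + 8q → q* = 9.6364, p* = 139.5909.
At the floor p = 155.5, quantity demanded = (168.5 − 155.5)/3 = 4.3333.
Sellers' marginal cost at q' = 4.3333: 62.5 + 8·4.3333 = 97.1664.
Δq = 9.6364 − 4.3333 = 5.3031; wedge = 155.5 − 97.1664 = 58.3336.
Welfare loss = ½ × 5.3031 × 58.3336 = $154.67 thousand.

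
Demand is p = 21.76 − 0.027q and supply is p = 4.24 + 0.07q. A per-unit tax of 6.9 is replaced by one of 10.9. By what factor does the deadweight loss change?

Competitive equilibrium: 21.76 − 0.027q = 4.24 + 0.07q → q* = 180.6186, p* = 16.8833.
For a per-unit tax t: Δq = t/0.097, so DWL = ½·t·(t/0.097) = t²/0.194.
At t = 6.9: DWL = 245.412. At t = 10.9: DWL = 612.423.
Ratio = (10.9/6.9)² = 2.495.

2.495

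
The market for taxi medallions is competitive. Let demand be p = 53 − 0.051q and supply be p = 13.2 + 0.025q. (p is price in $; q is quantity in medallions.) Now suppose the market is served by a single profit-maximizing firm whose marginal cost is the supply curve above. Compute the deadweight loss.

$1680.57

Competitive equilibrium: 53 − 0.051q = 13.2 + 0.025q → q* = 523.6842, p* = 26.2921.
Marginal revenue: MR = 53 − 0.102q. Set MR = MC: 53 − 0.102q = 13.2 + 0.025q → q_m = 313.3858.
Price p_m = 53 − 0.051·313.3858 = 37.0173; MC(q_m) = 13.2 + 0.025·313.3858 = 21.0346.
Competitive q* = 523.6842, so Δq = 210.2984; wedge = 37.0173 − 21.0346 = 15.9827.
Deadweight loss = ½ × 210.2984 × 15.9827 = $1680.57.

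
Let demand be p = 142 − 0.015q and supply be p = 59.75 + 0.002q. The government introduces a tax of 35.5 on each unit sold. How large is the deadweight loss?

Competitive equilibrium: 142 − 0.015q = 59.75 + 0.002q → q* = 4838.2353, p* = 69.4265.
With the tax, the buyer price exceeds the seller price by 35.5: (142 − 0.015q) − (59.75 + 0.002q) = 35.5 → q' = 2750.
Δq = 4838.2353 − 2750 = 2088.2353; the wedge equals the tax, 35.5.
Deadweight loss = ½ × 2088.2353 × 35.5 = 37066.18.

37066.18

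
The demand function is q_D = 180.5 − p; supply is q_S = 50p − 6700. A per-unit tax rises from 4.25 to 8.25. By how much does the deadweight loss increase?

In inverse form: demand p = 180.5 − q, supply p = 134 + 0.02q.
Competitive equilibrium: 180.5 − q = 134 + 0.02q → q* = 45.5882, p* = 134.9118.
For a per-unit tax t: Δq = t/1.02, so DWL = ½·t·(t/1.02) = t²/2.04.
At t = 4.25: DWL = 8.854. At t = 8.25: DWL = 33.364.
Increase = 33.364 − 8.854 = 24.51.

24.51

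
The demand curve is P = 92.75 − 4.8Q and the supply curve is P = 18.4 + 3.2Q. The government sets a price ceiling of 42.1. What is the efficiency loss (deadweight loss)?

14.25

Competitive equilibrium: 92.75 − 4.8Q = 18.4 + 3.2Q → Q* = 9.2938, P* = 48.14.
At the ceiling P = 42.1, quantity supplied = (42.1 − 18.4)/3.2 = 7.4063.
Willingness to pay at Q' = 7.4063: 92.75 − 4.8·7.4063 = 57.1998.
ΔQ = 9.2938 − 7.4063 = 1.8875; wedge = 57.1998 − 42.1 = 15.0998.
DWL = ½ × 1.8875 × 15.0998 = 14.25.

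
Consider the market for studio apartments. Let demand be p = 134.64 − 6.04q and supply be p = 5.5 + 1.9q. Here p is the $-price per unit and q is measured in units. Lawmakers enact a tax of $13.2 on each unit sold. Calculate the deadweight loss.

$10.97

Competitive equilibrium: 134.64 − 6.04q = 5.5 + 1.9q → q* = 16.2645, p* = 36.4025.
With the tax, the buyer price exceeds the seller price by 13.2: (134.64 − 6.04q) − (5.5 + 1.9q) = 13.2 → q' = 14.602.
Δq = 16.2645 − 14.602 = 1.6625; the wedge equals the tax, 13.2.
Deadweight loss = ½ × 1.6625 × 13.2 = $10.97.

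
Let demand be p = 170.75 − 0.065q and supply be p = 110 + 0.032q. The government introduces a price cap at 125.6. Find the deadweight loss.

934.22

Competitive equilibrium: 170.75 − 0.065q = 110 + 0.032q → q* = 626.2887, p* = 130.0412.
At the ceiling p = 125.6, quantity supplied = (125.6 − 110)/0.032 = 487.5.
Willingness to pay at q' = 487.5: 170.75 − 0.065·487.5 = 139.0625.
Δq = 626.2887 − 487.5 = 138.7887; wedge = 139.0625 − 125.6 = 13.4625.
Welfare loss = ½ × 138.7887 × 13.4625 = 934.22.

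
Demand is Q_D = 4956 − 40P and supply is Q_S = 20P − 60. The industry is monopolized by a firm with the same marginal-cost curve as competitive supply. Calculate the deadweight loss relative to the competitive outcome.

6090.34

In inverse form: demand P = 123.9 − 0.025Q, supply P = 3 + 0.05Q.
Competitive equilibrium: 123.9 − 0.025Q = 3 + 0.05Q → Q* = 1612, P* = 83.6.
Marginal revenue: MR = 123.9 − 0.05Q. Set MR = MC: 123.9 − 0.05Q = 3 + 0.05Q → Q_m = 1209.
Price P_m = 123.9 − 0.025·1209 = 93.675; MC(Q_m) = 3 + 0.05·1209 = 63.45.
Competitive Q* = 1612, so ΔQ = 403; wedge = 93.675 − 63.45 = 30.225.
Welfare loss = ½ × 403 × 30.225 = 6090.34.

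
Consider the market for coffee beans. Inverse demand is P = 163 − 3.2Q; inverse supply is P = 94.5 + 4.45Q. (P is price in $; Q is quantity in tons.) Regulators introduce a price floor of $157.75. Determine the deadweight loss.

$204.60

Competitive equilibrium: 163 − 3.2Q = 94.5 + 4.45Q → Q* = 8.9542, P* = 134.3464.
At the floor P = 157.75, quantity demanded = (163 − 157.75)/3.2 = 1.6406.
Sellers' marginal cost at Q' = 1.6406: 94.5 + 4.45·1.6406 = 101.8007.
ΔQ = 8.9542 − 1.6406 = 7.3136; wedge = 157.75 − 101.8007 = 55.9493.
Welfare loss = ½ × 7.3136 × 55.9493 = $204.60.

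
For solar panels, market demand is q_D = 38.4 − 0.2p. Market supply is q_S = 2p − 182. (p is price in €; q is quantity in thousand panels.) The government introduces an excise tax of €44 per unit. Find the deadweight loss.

€176 thousand

In inverse form: demand p = 192 − 5q, supply p = 91 + 0.5q.
Competitive equilibrium: 192 − 5q = 91 + 0.5q → q* = 18.3636, p* = 100.1818.
With the tax, the buyer price exceeds the seller price by 44: (192 − 5q) − (91 + 0.5q) = 44 → q' = 10.3636.
Δq = 18.3636 − 10.3636 = 8; the wedge equals the tax, 44.
Welfare loss = ½ × 8 × 44 = €176 thousand.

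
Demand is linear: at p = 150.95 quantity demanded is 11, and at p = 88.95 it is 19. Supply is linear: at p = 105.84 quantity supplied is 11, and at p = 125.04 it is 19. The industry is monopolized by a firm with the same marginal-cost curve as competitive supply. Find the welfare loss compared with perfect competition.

226.92

Demand slope = (88.95 − 150.95)/(19 − 11) = −7.75, so p = 236.2 − 7.75q.
Supply slope = (125.04 − 105.84)/(19 − 11) = 2.4, so p = 79.44 + 2.4q.
Competitive equilibrium: 236.2 − 7.75q = 79.44 + 2.4q → q* = 15.4443, p* = 116.5064.
Marginal revenue: MR = 236.2 − 15.5q. Set MR = MC: 236.2 − 15.5q = 79.44 + 2.4q → q_m = 8.7575.
Price p_m = 236.2 − 7.75·8.7575 = 168.3294; MC(q_m) = 79.44 + 2.4·8.7575 = 100.458.
Competitive q* = 15.4443, so Δq = 6.6868; wedge = 168.3294 − 100.458 = 67.8714.
DWL = ½ × 6.6868 × 67.8714 = 226.92.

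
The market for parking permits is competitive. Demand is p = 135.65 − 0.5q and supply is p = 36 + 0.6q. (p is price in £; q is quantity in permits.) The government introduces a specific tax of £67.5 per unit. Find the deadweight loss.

Competitive equilibrium: 135.65 − 0.5q = 36 + 0.6q → q* = 90.5909, p* = 90.3545.
With the tax, the buyer price exceeds the seller price by 67.5: (135.65 − 0.5q) − (36 + 0.6q) = 67.5 → q' = 29.2273.
Δq = 90.5909 − 29.2273 = 61.3636; the wedge equals the tax, 67.5.
The triangle = ½ × 61.3636 × 67.5 = £2071.02.

£2071.02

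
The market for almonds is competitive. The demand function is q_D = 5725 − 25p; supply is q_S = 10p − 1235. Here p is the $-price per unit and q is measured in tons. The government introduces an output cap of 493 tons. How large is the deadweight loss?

$4752.82

In inverse form: demand p = 229 − 0.04q, supply p = 123.5 + 0.1q.
Competitive equilibrium: 229 − 0.04q = 123.5 + 0.1q → q* = 753.5714, p* = 198.8571.
At q = 493: demand price = 229 − 0.04·493 = 209.28; supply price = 123.5 + 0.1·493 = 172.8.
Δq = 753.5714 − 493 = 260.5714; wedge = 209.28 − 172.8 = 36.48.
DWL = ½ × 260.5714 × 36.48 = $4752.82.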